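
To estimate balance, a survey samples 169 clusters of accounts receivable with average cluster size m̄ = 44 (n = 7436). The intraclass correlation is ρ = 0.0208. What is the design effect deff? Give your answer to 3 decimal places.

1.894

deff = 1 + (44 − 1)·0.0208 = 1 + 0.8944 = 1.8944.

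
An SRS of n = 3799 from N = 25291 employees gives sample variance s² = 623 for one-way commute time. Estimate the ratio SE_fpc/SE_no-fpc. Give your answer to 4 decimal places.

f = n/N = 3799/25291 = 0.15021154.
SE_no-fpc = √(s²/n) = 0.40495743; SE_fpc = √((1−f)s²/n) = 0.37330585.
Ratio = √(1−f) = 0.92183972.

0.9218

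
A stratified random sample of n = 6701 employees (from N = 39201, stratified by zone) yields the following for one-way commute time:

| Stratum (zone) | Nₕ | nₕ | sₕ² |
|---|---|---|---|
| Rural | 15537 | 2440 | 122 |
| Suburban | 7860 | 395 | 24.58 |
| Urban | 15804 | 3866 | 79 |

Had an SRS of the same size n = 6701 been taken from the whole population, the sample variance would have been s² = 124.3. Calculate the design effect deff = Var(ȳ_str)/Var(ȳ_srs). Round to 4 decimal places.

0.7482

Var(ȳ_str) = Σ Wₕ²(1−fₕ)sₕ²/nₕ with Wₕ = Nₕ/39201:
  Rural: (15537/39201)²·(1−2440/15537)·122/2440 = 0.0066208646
  Suburban: (7860/39201)²·(1−395/7860)·24.58/395 = 0.0023759804
  Urban: (15804/39201)²·(1−3866/15804)·79/3866 = 0.0025088202
  → Var(ȳ_str) = 0.011505665.
Var(ȳ_srs) = (1 − 6701/39201)·124.3/6701 = 0.015378633.
deff = 0.011505665 / 0.015378633 = 0.7482.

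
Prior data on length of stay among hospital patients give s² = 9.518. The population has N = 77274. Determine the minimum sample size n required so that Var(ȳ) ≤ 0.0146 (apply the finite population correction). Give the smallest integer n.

647

Without fpc, n₀ = s²/D = 9.518/0.0146 = 651.9178.
With fpc, (1 − n/N)·s²/n ≤ D requires n ≥ n₀/(1 + n₀/N) = 651.9178/(1 + 651.9178/77274) = 646.4639.
Rounding up, n = 647.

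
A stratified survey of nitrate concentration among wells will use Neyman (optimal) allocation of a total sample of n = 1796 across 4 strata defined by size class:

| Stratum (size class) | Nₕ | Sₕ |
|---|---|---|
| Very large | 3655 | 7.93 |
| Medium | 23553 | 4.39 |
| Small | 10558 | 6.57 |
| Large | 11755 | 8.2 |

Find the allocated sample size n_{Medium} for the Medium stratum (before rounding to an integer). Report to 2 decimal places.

622.87

Neyman allocation: nₕ = n·NₕSₕ / Σⱼ NⱼSⱼ.
Σ NⱼSⱼ = 3655·7.93 + 23553·4.39 + 10558·6.57 + 11755·8.2 = 298138.88.
n_{Medium} = 1796·23553·4.39 / 298138.88 = 622.87.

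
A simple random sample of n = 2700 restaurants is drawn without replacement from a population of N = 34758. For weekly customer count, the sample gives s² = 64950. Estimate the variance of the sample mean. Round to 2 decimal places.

Under SRS without replacement, Var(ȳ) = (1 − f)·s²/n with f = n/N = 2700/34758 = 0.07767996.
Var(ȳ) = (1 − 0.07767996)·64950/2700 = 0.92232004·24.055556 = 22.186921.

22.19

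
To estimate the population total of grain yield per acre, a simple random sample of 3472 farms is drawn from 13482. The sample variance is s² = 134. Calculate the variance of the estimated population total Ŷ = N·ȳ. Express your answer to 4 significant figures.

5.209 × 10^6

Var(Ŷ) = N²·Var(ȳ) = N²·(1 − n/N)·s²/n.
f = 3472/13482 = 0.25752856; Var(ȳ) = 0.74247144·134/3472 = 0.028655292.
Var(Ŷ) = 13482² · 0.028655292 = 5.2085098 × 10^6.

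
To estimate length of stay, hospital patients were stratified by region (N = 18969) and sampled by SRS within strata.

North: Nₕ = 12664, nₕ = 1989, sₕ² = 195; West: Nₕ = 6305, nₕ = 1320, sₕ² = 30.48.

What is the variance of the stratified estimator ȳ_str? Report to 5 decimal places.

Var(ȳ_str) = Σₕ Wₕ²(1 − fₕ)sₕ²/nₕ with Wₕ = Nₕ/N, N = 18969.
North: Wₕ = 0.66761558; term = 0.66761558²·(1 − 0.15705938)·195/1989 = 0.036834073.
West: Wₕ = 0.33238442; term = 0.33238442²·(1 − 0.20935765)·30.48/1320 = 0.0020169838.
Sum = 0.038851057.

0.03885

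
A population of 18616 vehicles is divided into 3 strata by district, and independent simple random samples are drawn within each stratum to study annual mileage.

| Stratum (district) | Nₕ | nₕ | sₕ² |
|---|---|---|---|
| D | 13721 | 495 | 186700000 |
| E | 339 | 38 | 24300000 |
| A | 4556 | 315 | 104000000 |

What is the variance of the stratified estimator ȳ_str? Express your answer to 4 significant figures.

216100

Var(ȳ_str) = Σₕ Wₕ²(1 − fₕ)sₕ²/nₕ with Wₕ = Nₕ/N, N = 18616.
D: Wₕ = 0.73705415; term = 0.73705415²·(1 − 0.03607609)·186700000/495 = 197506.17.
E: Wₕ = 0.01821014; term = 0.01821014²·(1 − 0.11209440)·24300000/38 = 188.28518.
A: Wₕ = 0.24473571; term = 0.24473571²·(1 − 0.06913960)·104000000/315 = 18407.806.
Sum = 216102.26.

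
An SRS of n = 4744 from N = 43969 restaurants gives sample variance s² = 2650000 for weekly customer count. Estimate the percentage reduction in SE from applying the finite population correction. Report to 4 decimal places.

f = n/N = 4744/43969 = 0.10789420.
SE_no-fpc = √(s²/n) = 23.634727; SE_fpc = √((1−f)s²/n) = 22.32332.
Ratio = √(1−f) = 0.94451353. Reduction = 100·(1 − 0.94451353) = 5.5486%.

5.5486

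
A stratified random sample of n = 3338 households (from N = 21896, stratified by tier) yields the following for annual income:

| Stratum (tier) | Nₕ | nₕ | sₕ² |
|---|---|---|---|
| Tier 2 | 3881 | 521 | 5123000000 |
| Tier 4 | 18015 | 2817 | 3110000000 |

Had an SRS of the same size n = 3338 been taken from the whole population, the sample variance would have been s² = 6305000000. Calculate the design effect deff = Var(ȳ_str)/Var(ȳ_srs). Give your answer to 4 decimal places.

Var(ȳ_str) = Σ Wₕ²(1−fₕ)sₕ²/nₕ with Wₕ = Nₕ/21896:
  Tier 2: (3881/21896)²·(1−521/3881)·5123000000/521 = 267448.39
  Tier 4: (18015/21896)²·(1−2817/18015)·3110000000/2817 = 630470.37
  → Var(ȳ_str) = 897918.76.
Var(ȳ_srs) = (1 − 3338/21896)·6305000000/3338 = 1.6009035 × 10^6.
deff = 897918.76 / (1.6009035 × 10^6) = 0.5609.

0.5609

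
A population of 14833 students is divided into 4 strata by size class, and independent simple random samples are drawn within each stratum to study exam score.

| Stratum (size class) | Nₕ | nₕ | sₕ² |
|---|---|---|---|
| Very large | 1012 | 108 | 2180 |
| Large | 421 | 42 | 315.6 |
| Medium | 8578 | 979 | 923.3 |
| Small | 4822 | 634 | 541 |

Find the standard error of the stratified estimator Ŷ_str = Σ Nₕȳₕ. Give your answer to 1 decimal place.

Var(Ŷ_str) = Σₕ Nₕ²(1 − fₕ)sₕ²/nₕ.
Very large: 1012²·(1 − 108/1012)·2180/108 = 1.8466376 × 10^7.
Large: 421²·(1 − 42/421)·315.6/42 = 1.1989719 × 10^6.
Medium: 8578²·(1 − 979/8578)·923.3/979 = 6.1475579 × 10^7.
Small: 4822²·(1 − 634/4822)·541/634 = 1.7232246 × 10^7.
Sum = 9.8373173 × 10^7.
SE = √(9.8373173 × 10^7) = 9918.3.

9918.3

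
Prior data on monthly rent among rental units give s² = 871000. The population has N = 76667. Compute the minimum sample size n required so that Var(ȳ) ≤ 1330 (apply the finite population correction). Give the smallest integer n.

Without fpc, n₀ = s²/D = 871000/1330 = 654.8872.
With fpc, (1 − n/N)·s²/n ≤ D requires n ≥ n₀/(1 + n₀/N) = 654.8872/(1 + 654.8872/76667) = 649.3406.
Rounding up, n = 650.

650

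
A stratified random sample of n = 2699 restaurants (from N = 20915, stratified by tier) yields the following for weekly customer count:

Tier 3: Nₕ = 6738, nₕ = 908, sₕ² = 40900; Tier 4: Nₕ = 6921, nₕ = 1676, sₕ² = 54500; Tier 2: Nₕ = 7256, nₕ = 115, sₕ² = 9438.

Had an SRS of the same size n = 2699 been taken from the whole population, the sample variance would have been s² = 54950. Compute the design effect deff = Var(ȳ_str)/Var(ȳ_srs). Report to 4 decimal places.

Var(ȳ_str) = Σ Wₕ²(1−fₕ)sₕ²/nₕ with Wₕ = Nₕ/20915:
  Tier 3: (6738/20915)²·(1−908/6738)·40900/908 = 4.0450257
  Tier 4: (6921/20915)²·(1−1676/6921)·54500/1676 = 2.6984917
  Tier 2: (7256/20915)²·(1−115/7256)·9438/115 = 9.7212632
  → Var(ȳ_str) = 16.464781.
Var(ȳ_srs) = (1 − 2699/20915)·54950/2699 = 17.732091.
deff = 16.464781 / 17.732091 = 0.9285.

0.9285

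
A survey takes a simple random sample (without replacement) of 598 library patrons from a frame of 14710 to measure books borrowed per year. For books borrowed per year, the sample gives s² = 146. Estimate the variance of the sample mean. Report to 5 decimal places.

Under SRS without replacement, Var(ȳ) = (1 − f)·s²/n with f = n/N = 598/14710 = 0.04065262.
Var(ȳ) = (1 − 0.04065262)·146/598 = 0.95934738·0.24414716 = 0.23422194.

0.23422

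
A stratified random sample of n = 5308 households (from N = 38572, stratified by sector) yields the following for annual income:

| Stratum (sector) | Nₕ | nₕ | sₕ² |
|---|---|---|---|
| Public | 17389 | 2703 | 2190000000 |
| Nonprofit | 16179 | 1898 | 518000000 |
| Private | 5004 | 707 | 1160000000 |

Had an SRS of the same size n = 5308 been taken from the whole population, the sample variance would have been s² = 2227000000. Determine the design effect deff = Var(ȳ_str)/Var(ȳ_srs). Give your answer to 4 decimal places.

0.5670

Var(ȳ_str) = Σ Wₕ²(1−fₕ)sₕ²/nₕ with Wₕ = Nₕ/38572:
  Public: (17389/38572)²·(1−2703/17389)·2190000000/2703 = 139069.5
  Nonprofit: (16179/38572)²·(1−1898/16179)·518000000/1898 = 42383.765
  Private: (5004/38572)²·(1−707/5004)·1160000000/707 = 23712.477
  → Var(ȳ_str) = 205165.74.
Var(ȳ_srs) = (1 − 5308/38572)·2227000000/5308 = 361819.21.
deff = 205165.74 / 361819.21 = 0.5670.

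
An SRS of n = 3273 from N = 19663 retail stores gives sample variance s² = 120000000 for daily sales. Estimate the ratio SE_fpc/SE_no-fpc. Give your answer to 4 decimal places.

f = n/N = 3273/19663 = 0.16645476.
SE_no-fpc = √(s²/n) = 191.47744; SE_fpc = √((1−f)s²/n) = 174.81641.
Ratio = √(1−f) = 0.91298699.

0.9130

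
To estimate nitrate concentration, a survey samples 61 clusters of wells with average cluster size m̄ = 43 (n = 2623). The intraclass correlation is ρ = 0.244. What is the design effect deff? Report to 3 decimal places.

11.248

deff = 1 + (43 − 1)·0.244 = 1 + 10.248 = 11.248.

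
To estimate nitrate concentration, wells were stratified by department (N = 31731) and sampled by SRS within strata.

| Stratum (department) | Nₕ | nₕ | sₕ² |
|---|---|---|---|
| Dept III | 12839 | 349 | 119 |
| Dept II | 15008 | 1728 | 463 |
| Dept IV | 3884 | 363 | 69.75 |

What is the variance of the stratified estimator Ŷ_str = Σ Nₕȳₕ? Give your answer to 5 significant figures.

Var(Ŷ_str) = Σₕ Nₕ²(1 − fₕ)sₕ²/nₕ.
Dept III: 12839²·(1 − 349/12839)·119/349 = 5.4678321 × 10^7.
Dept II: 15008²·(1 − 1728/15008)·463/1728 = 5.3402077 × 10^7.
Dept IV: 3884²·(1 − 363/3884)·69.75/363 = 2.6277427 × 10^6.
Sum = 1.1070814 × 10^8.

1.1071 × 10^8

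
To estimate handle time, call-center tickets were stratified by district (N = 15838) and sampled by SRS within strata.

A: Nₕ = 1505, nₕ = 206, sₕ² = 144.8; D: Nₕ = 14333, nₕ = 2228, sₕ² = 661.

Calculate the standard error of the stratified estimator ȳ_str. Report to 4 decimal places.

0.4590

Var(ȳ_str) = Σₕ Wₕ²(1 − fₕ)sₕ²/nₕ with Wₕ = Nₕ/N, N = 15838.
A: Wₕ = 0.09502462; term = 0.09502462²·(1 − 0.13687708)·144.8/206 = 0.0054783064.
D: Wₕ = 0.90497538; term = 0.90497538²·(1 − 0.15544548)·661/2228 = 0.20520479.
Sum = 0.2106831.
SE = √(0.2106831) = 0.4590.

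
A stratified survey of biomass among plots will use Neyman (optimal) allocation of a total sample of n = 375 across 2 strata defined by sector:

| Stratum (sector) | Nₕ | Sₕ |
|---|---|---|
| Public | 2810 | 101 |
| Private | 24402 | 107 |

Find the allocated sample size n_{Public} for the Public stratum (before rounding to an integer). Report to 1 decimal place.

Neyman allocation: nₕ = n·NₕSₕ / Σⱼ NⱼSⱼ.
Σ NⱼSⱼ = 2810·101 + 24402·107 = 2.894824 × 10^6.
n_{Public} = 375·2810·101 / (2.894824 × 10^6) = 36.8.

36.8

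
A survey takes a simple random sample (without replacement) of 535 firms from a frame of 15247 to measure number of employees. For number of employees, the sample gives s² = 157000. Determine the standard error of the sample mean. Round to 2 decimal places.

16.83

Under SRS without replacement, Var(ȳ) = (1 − f)·s²/n with f = n/N = 535/15247 = 0.03508887.
Var(ȳ) = (1 − 0.03508887)·157000/535 = 0.96491113·293.45794 = 283.16084.
SE(ȳ) = √(283.16084) = 16.83.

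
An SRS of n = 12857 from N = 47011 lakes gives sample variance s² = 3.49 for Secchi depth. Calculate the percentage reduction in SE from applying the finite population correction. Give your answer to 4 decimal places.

f = n/N = 12857/47011 = 0.27348918.
SE_no-fpc = √(s²/n) = 0.016475663; SE_fpc = √((1−f)s²/n) = 0.014043131.
Ratio = √(1−f) = 0.85235604. Reduction = 100·(1 − 0.85235604) = 14.7644%.

14.7644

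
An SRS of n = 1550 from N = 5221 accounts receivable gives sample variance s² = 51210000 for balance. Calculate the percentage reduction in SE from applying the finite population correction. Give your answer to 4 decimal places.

f = n/N = 1550/5221 = 0.29687799.
SE_no-fpc = √(s²/n) = 181.76553; SE_fpc = √((1−f)s²/n) = 152.41471.
Ratio = √(1−f) = 0.83852371. Reduction = 100·(1 − 0.83852371) = 16.1476%.

16.1476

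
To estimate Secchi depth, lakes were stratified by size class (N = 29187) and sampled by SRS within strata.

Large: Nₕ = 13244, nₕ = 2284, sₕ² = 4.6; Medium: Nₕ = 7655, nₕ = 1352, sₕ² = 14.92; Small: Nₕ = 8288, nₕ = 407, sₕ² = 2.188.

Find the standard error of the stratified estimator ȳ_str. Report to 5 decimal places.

Var(ȳ_str) = Σₕ Wₕ²(1 − fₕ)sₕ²/nₕ with Wₕ = Nₕ/N, N = 29187.
Large: Wₕ = 0.45376366; term = 0.45376366²·(1 − 0.17245545)·4.6/2284 = 3.4317255 × 10^-4.
Medium: Wₕ = 0.26227430; term = 0.26227430²·(1 − 0.17661659)·14.92/1352 = 6.2503699 × 10^-4.
Small: Wₕ = 0.28396204; term = 0.28396204²·(1 − 0.04910714)·2.188/407 = 4.1219722 × 10^-4.
Sum = 0.0013804068.
SE = √(0.0013804068) = 0.03715.

0.03715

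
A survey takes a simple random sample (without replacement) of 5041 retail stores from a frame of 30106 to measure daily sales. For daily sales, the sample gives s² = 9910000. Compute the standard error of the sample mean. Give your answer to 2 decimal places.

40.46

Under SRS without replacement, Var(ȳ) = (1 − f)·s²/n with f = n/N = 5041/30106 = 0.16744171.
Var(ȳ) = (1 − 0.16744171)·9910000/5041 = 0.83255829·1965.8798 = 1636.7095.
SE(ȳ) = √(1636.7095) = 40.46.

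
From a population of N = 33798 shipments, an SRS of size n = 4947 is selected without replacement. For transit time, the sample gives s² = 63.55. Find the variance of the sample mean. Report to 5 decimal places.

0.01097

Under SRS without replacement, Var(ȳ) = (1 − f)·s²/n with f = n/N = 4947/33798 = 0.14636961.
Var(ȳ) = (1 − 0.14636961)·63.55/4947 = 0.85363039·0.012846169 = 0.010965881.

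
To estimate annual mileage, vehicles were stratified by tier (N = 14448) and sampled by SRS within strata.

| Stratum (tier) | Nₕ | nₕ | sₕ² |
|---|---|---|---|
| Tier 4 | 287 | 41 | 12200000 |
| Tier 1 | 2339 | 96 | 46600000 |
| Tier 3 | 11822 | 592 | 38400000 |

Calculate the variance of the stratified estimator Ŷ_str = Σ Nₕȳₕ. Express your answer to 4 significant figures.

Var(Ŷ_str) = Σₕ Nₕ²(1 − fₕ)sₕ²/nₕ.
Tier 4: 287²·(1 − 41/287)·12200000/41 = 2.10084 × 10^10.
Tier 1: 2339²·(1 − 96/2339)·46600000/96 = 2.5466788 × 10^12.
Tier 3: 11822²·(1 − 592/11822)·38400000/592 = 8.6115282 × 10^12.
Sum = 1.1179215 × 10^13.

1.118 × 10^13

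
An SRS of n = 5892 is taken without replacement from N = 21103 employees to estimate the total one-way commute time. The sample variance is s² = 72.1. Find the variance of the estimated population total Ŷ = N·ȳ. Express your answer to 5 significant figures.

3.9280 × 10^6

Var(Ŷ) = N²·Var(ȳ) = N²·(1 − n/N)·s²/n.
f = 5892/21103 = 0.27920201; Var(ȳ) = 0.72079799·72.1/5892 = 0.0088203556.
Var(Ŷ) = 21103² · 0.0088203556 = 3.9280273 × 10^6.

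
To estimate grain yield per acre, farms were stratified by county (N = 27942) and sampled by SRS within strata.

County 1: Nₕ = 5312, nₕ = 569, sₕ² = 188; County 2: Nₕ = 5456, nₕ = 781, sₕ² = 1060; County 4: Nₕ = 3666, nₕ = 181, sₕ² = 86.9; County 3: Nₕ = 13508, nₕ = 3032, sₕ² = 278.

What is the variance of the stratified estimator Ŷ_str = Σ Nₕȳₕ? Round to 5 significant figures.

Var(Ŷ_str) = Σₕ Nₕ²(1 − fₕ)sₕ²/nₕ.
County 1: 5312²·(1 − 569/5312)·188/569 = 8.3244735 × 10^6.
County 2: 5456²·(1 − 781/5456)·1060/781 = 3.4618704 × 10^7.
County 4: 3666²·(1 − 181/3666)·86.9/181 = 6.1338965 × 10^6.
County 3: 13508²·(1 − 3032/13508)·278/3032 = 1.2974844 × 10^7.
Sum = 6.2051918 × 10^7.

6.2052 × 10^7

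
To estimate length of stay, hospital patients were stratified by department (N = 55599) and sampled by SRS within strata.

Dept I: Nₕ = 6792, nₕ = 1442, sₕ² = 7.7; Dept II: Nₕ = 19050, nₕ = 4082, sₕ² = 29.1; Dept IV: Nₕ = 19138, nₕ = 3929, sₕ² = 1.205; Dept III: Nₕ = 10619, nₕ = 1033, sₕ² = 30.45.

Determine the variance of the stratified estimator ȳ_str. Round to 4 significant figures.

0.001720

Var(ȳ_str) = Σₕ Wₕ²(1 − fₕ)sₕ²/nₕ with Wₕ = Nₕ/N, N = 55599.
Dept I: Wₕ = 0.12216047; term = 0.12216047²·(1 − 0.21230860)·7.7/1442 = 6.2768675 × 10^-5.
Dept II: Wₕ = 0.34263206; term = 0.34263206²·(1 − 0.21427822)·29.1/4082 = 6.5757423 × 10^-4.
Dept IV: Wₕ = 0.34421482; term = 0.34421482²·(1 − 0.20529836)·1.205/3929 = 2.8878077 × 10^-5.
Dept III: Wₕ = 0.19099264; term = 0.19099264²·(1 − 0.09727846)·30.45/1033 = 9.7067548 × 10^-4.
Sum = 0.0017198965.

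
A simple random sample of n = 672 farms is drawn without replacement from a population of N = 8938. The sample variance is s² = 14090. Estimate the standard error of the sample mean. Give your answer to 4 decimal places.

Under SRS without replacement, Var(ȳ) = (1 − f)·s²/n with f = n/N = 672/8938 = 0.07518461.
Var(ȳ) = (1 − 0.07518461)·14090/672 = 0.92481539·20.967262 = 19.390847.
SE(ȳ) = √(19.390847) = 4.4035.

4.4035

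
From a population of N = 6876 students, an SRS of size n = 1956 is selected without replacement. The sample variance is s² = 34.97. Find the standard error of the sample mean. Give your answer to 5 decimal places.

Under SRS without replacement, Var(ȳ) = (1 − f)·s²/n with f = n/N = 1956/6876 = 0.28446771.
Var(ȳ) = (1 − 0.28446771)·34.97/1956 = 0.71553229·0.017878323 = 0.012792517.
SE(ȳ) = √(0.012792517) = 0.11310.

0.11310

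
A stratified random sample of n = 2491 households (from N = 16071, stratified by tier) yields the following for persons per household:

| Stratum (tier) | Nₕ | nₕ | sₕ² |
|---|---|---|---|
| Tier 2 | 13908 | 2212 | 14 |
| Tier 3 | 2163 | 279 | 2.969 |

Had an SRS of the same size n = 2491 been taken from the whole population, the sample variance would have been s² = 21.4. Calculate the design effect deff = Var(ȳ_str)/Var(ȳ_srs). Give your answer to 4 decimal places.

0.5722

Var(ȳ_str) = Σ Wₕ²(1−fₕ)sₕ²/nₕ with Wₕ = Nₕ/16071:
  Tier 2: (13908/16071)²·(1−2212/13908)·14/2212 = 0.0039862006
  Tier 3: (2163/16071)²·(1−279/2163)·2.969/279 = 1.6790267 × 10^-4
  → Var(ȳ_str) = 0.0041541033.
Var(ȳ_srs) = (1 − 2491/16071)·21.4/2491 = 0.0072593363.
deff = 0.0041541033 / 0.0072593363 = 0.5722.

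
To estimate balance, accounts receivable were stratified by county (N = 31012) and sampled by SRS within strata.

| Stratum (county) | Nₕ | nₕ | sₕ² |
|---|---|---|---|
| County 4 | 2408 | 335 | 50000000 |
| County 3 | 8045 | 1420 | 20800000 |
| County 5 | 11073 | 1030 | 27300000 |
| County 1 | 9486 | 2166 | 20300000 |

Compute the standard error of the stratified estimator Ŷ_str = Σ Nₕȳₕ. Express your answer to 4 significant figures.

Var(Ŷ_str) = Σₕ Nₕ²(1 − fₕ)sₕ²/nₕ.
County 4: 2408²·(1 − 335/2408)·50000000/335 = 7.4504239 × 10^11.
County 3: 8045²·(1 − 1420/8045)·20800000/1420 = 7.8070493 × 10^11.
County 5: 11073²·(1 − 1030/11073)·27300000/1030 = 2.9475025 × 10^12.
County 1: 9486²·(1 − 2166/9486)·20300000/2166 = 6.5077639 × 10^11.
Sum = 5.1240262 × 10^12.
SE = √(5.1240262 × 10^12) = 2.264 × 10^6.

2.264 × 10^6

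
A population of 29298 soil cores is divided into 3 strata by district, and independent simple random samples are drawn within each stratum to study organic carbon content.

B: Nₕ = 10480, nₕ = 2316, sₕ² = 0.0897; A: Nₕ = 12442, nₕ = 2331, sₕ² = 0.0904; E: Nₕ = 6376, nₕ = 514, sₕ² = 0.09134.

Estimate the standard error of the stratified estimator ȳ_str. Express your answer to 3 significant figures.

Var(ȳ_str) = Σₕ Wₕ²(1 − fₕ)sₕ²/nₕ with Wₕ = Nₕ/N, N = 29298.
B: Wₕ = 0.35770360; term = 0.35770360²·(1 − 0.22099237)·0.0897/2316 = 3.8604881 × 10^-6.
A: Wₕ = 0.42467063; term = 0.42467063²·(1 − 0.18734930)·0.0904/2331 = 5.6837441 × 10^-6.
E: Wₕ = 0.21762578; term = 0.21762578²·(1 − 0.08061481)·0.09134/514 = 7.7377744 × 10^-6.
Sum = 1.7282007 × 10^-5.
SE = √(1.7282007 × 10^-5) = 0.00416.

0.00416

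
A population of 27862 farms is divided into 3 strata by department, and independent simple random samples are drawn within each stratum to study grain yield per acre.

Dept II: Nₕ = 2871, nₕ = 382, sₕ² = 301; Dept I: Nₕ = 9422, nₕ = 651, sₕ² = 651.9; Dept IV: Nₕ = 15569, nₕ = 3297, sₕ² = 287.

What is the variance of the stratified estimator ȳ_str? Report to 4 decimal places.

0.1353

Var(ȳ_str) = Σₕ Wₕ²(1 − fₕ)sₕ²/nₕ with Wₕ = Nₕ/N, N = 27862.
Dept II: Wₕ = 0.10304357; term = 0.10304357²·(1 − 0.13305468)·301/382 = 0.0072533168.
Dept I: Wₕ = 0.33816668; term = 0.33816668²·(1 − 0.06909361)·651.9/651 = 0.10660256.
Dept IV: Wₕ = 0.55878975; term = 0.55878975²·(1 − 0.21176697)·287/3297 = 0.021424685.
Sum = 0.13528056.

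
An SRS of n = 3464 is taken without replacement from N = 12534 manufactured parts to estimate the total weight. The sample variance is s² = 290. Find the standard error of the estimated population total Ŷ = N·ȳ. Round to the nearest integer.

3085

Var(Ŷ) = N²·Var(ȳ) = N²·(1 − n/N)·s²/n.
f = 3464/12534 = 0.27636828; Var(ȳ) = 0.72363172·290/3464 = 0.060581178.
Var(Ŷ) = 12534² · 0.060581178 = 9.5173731 × 10^6.
SE(Ŷ) = √(9.5173731 × 10^6) = 3085.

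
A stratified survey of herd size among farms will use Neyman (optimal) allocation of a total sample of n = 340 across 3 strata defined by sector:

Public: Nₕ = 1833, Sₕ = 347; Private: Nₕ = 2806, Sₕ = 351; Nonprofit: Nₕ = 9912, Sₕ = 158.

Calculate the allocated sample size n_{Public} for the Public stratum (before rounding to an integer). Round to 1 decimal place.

Neyman allocation: nₕ = n·NₕSₕ / Σⱼ NⱼSⱼ.
Σ NⱼSⱼ = 1833·347 + 2806·351 + 9912·158 = 3.187053 × 10^6.
n_{Public} = 340·1833·347 / (3.187053 × 10^6) = 67.9.

67.9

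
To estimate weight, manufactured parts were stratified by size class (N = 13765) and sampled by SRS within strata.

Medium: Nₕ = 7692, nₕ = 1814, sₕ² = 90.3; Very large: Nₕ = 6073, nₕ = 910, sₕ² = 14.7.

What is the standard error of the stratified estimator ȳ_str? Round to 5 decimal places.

Var(ȳ_str) = Σₕ Wₕ²(1 − fₕ)sₕ²/nₕ with Wₕ = Nₕ/N, N = 13765.
Medium: Wₕ = 0.55880857; term = 0.55880857²·(1 − 0.23582943)·90.3/1814 = 0.011878645.
Very large: Wₕ = 0.44119143; term = 0.44119143²·(1 − 0.14984357)·14.7/910 = 0.0026731844.
Sum = 0.014551829.
SE = √(0.014551829) = 0.12063.

0.12063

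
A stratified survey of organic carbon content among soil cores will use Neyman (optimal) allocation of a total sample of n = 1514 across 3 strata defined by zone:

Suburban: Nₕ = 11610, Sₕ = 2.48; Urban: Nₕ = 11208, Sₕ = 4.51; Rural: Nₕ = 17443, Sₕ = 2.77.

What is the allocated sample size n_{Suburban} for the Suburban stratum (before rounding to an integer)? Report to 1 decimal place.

341.5

Neyman allocation: nₕ = n·NₕSₕ / Σⱼ NⱼSⱼ.
Σ NⱼSⱼ = 11610·2.48 + 11208·4.51 + 17443·2.77 = 127657.99.
n_{Suburban} = 1514·11610·2.48 / 127657.99 = 341.5.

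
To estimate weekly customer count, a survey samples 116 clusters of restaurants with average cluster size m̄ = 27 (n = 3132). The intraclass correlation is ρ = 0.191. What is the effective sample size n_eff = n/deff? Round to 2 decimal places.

524.97

deff = 1 + (27 − 1)·0.191 = 1 + 4.966 = 5.966.
n_eff = 3132 / 5.966 = 524.97.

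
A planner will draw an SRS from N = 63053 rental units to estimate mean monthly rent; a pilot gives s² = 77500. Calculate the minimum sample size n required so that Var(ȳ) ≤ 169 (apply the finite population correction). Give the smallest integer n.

Without fpc, n₀ = s²/D = 77500/169 = 458.5799.
With fpc, (1 − n/N)·s²/n ≤ D requires n ≥ n₀/(1 + n₀/N) = 458.5799/(1 + 458.5799/63053) = 455.2688.
Rounding up, n = 456.

456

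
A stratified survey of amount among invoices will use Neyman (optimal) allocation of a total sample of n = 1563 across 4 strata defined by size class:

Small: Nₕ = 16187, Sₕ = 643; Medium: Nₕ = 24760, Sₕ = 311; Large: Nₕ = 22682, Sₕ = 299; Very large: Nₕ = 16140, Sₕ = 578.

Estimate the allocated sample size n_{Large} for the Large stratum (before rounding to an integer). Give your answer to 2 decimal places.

309.77

Neyman allocation: nₕ = n·NₕSₕ / Σⱼ NⱼSⱼ.
Σ NⱼSⱼ = 16187·643 + 24760·311 + 22682·299 + 16140·578 = 3.4219439 × 10^7.
n_{Large} = 1563·22682·299 / (3.4219439 × 10^7) = 309.77.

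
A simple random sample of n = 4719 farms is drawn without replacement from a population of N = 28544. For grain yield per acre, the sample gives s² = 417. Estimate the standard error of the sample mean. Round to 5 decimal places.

Under SRS without replacement, Var(ȳ) = (1 − f)·s²/n with f = n/N = 4719/28544 = 0.16532371.
Var(ȳ) = (1 − 0.16532371)·417/4719 = 0.83467629·0.088366179 = 0.073757155.
SE(ȳ) = √(0.073757155) = 0.27158.

0.27158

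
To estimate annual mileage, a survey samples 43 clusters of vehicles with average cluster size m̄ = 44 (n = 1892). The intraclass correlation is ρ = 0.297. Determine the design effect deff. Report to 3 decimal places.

deff = 1 + (44 − 1)·0.297 = 1 + 12.771 = 13.771.

13.771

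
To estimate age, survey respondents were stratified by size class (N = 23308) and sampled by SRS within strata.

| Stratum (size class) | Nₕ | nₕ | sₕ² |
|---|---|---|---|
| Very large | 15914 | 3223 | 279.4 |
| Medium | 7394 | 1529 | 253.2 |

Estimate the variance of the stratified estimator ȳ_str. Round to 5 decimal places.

0.04545

Var(ȳ_str) = Σₕ Wₕ²(1 − fₕ)sₕ²/nₕ with Wₕ = Nₕ/N, N = 23308.
Very large: Wₕ = 0.68276986; term = 0.68276986²·(1 − 0.20252608)·279.4/3223 = 0.032227846.
Medium: Wₕ = 0.31723014; term = 0.31723014²·(1 − 0.20678929)·253.2/1529 = 0.01321885.
Sum = 0.045446696.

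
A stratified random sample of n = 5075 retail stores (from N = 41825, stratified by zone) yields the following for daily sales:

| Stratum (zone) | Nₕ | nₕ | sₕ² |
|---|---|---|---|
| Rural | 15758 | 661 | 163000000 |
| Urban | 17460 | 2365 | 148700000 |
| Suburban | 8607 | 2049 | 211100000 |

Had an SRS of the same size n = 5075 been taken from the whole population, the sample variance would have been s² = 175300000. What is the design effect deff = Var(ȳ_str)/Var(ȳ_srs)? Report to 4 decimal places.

Var(ȳ_str) = Σ Wₕ²(1−fₕ)sₕ²/nₕ with Wₕ = Nₕ/41825:
  Rural: (15758/41825)²·(1−661/15758)·163000000/661 = 33535.594
  Urban: (17460/41825)²·(1−2365/17460)·148700000/2365 = 9472.9508
  Suburban: (8607/41825)²·(1−2049/8607)·211100000/2049 = 3324.28
  → Var(ȳ_str) = 46332.825.
Var(ȳ_srs) = (1 − 5075/41825)·175300000/5075 = 30350.599.
deff = 46332.825 / 30350.599 = 1.5266.

1.5266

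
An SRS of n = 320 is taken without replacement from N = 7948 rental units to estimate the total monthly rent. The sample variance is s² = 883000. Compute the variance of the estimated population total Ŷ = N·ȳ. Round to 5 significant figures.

Var(Ŷ) = N²·Var(ȳ) = N²·(1 − n/N)·s²/n.
f = 320/7948 = 0.04026170; Var(ȳ) = 0.95973830·883000/320 = 2648.2779.
Var(Ŷ) = 7948² · 2648.2779 = 1.6729358 × 10^11.

1.6729 × 10^11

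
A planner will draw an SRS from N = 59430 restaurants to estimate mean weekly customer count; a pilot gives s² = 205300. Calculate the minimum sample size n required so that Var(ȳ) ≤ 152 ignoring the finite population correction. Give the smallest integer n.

1351

Without fpc, n₀ = s²/D = 205300/152 = 1350.6579.
Rounding up, n = 1351.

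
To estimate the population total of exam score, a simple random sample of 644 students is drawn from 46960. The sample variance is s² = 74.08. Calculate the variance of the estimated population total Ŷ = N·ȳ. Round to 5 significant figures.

Var(Ŷ) = N²·Var(ȳ) = N²·(1 − n/N)·s²/n.
f = 644/46960 = 0.01371380; Var(ȳ) = 0.98628620·74.08/644 = 0.11345354.
Var(Ŷ) = 46960² · 0.11345354 = 2.5019247 × 10^8.

2.5019 × 10^8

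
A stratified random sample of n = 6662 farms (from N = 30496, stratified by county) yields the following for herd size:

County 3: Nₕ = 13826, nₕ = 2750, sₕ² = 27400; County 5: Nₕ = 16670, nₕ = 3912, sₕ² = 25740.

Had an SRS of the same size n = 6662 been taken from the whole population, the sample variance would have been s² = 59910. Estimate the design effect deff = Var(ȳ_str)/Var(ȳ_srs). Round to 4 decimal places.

0.4475

Var(ȳ_str) = Σ Wₕ²(1−fₕ)sₕ²/nₕ with Wₕ = Nₕ/30496:
  County 3: (13826/30496)²·(1−2750/13826)·27400/2750 = 1.6406336
  County 5: (16670/30496)²·(1−3912/16670)·25740/3912 = 1.504673
  → Var(ȳ_str) = 3.1453066.
Var(ȳ_srs) = (1 − 6662/30496)·59910/6662 = 7.028275.
deff = 3.1453066 / 7.028275 = 0.4475.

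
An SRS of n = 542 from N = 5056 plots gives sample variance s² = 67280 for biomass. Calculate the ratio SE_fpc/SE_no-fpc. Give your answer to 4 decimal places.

0.9449

f = n/N = 542/5056 = 0.10719937.
SE_no-fpc = √(s²/n) = 11.141492; SE_fpc = √((1−f)s²/n) = 10.527387.
Ratio = √(1−f) = 0.94488128.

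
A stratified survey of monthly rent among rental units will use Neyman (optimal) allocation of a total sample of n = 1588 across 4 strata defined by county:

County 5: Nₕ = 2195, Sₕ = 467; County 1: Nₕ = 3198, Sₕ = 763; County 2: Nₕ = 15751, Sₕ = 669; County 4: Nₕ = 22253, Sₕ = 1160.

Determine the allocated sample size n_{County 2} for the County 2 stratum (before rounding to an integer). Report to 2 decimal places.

Neyman allocation: nₕ = n·NₕSₕ / Σⱼ NⱼSⱼ.
Σ NⱼSⱼ = 2195·467 + 3198·763 + 15751·669 + 22253·1160 = 3.9816038 × 10^7.
n_{County 2} = 1588·15751·669 / (3.9816038 × 10^7) = 420.27.

420.27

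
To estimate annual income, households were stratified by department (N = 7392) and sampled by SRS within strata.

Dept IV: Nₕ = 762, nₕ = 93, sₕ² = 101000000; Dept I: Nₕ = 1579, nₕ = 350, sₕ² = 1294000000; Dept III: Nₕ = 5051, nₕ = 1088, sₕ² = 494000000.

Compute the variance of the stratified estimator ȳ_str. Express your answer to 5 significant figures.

307770

Var(ȳ_str) = Σₕ Wₕ²(1 − fₕ)sₕ²/nₕ with Wₕ = Nₕ/N, N = 7392.
Dept IV: Wₕ = 0.10308442; term = 0.10308442²·(1 − 0.12204724)·101000000/93 = 10132.01.
Dept I: Wₕ = 0.21360931; term = 0.21360931²·(1 − 0.22165928)·1294000000/350 = 131303.51.
Dept III: Wₕ = 0.68330628; term = 0.68330628²·(1 − 0.21540289)·494000000/1088 = 166331.91.
Sum = 307767.43.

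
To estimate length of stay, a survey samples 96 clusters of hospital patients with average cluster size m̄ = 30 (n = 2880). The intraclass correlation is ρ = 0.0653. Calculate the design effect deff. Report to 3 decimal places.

2.894

deff = 1 + (30 − 1)·0.0653 = 1 + 1.8937 = 2.8937.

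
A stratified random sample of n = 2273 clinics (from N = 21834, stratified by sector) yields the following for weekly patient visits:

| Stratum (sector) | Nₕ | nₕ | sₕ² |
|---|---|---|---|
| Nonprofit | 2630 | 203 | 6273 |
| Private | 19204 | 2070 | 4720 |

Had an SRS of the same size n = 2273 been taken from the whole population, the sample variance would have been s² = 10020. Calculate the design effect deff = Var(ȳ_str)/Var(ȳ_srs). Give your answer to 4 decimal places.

Var(ȳ_str) = Σ Wₕ²(1−fₕ)sₕ²/nₕ with Wₕ = Nₕ/21834:
  Nonprofit: (2630/21834)²·(1−203/2630)·6273/203 = 0.41375015
  Private: (19204/21834)²·(1−2070/19204)·4720/2070 = 1.5738216
  → Var(ȳ_str) = 1.9875718.
Var(ȳ_srs) = (1 − 2273/21834)·10020/2273 = 3.9493537.
deff = 1.9875718 / 3.9493537 = 0.5033.

0.5033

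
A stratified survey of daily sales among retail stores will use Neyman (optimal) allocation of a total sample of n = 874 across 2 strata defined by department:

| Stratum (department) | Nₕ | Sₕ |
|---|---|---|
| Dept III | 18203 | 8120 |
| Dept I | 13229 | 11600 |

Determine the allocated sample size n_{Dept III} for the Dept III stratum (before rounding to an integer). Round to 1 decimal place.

Neyman allocation: nₕ = n·NₕSₕ / Σⱼ NⱼSⱼ.
Σ NⱼSⱼ = 18203·8120 + 13229·11600 = 3.0126476 × 10^8.
n_{Dept III} = 874·18203·8120 / (3.0126476 × 10^8) = 428.8.

428.8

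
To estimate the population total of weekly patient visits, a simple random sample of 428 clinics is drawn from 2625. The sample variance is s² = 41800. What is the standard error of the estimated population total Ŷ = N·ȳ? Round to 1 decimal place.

23732.6

Var(Ŷ) = N²·Var(ȳ) = N²·(1 − n/N)·s²/n.
f = 428/2625 = 0.16304762; Var(ȳ) = 0.83695238·41800/428 = 81.739742.
Var(Ŷ) = 2625² · 81.739742 = 5.6323791 × 10^8.
SE(Ŷ) = √(5.6323791 × 10^8) = 23732.6.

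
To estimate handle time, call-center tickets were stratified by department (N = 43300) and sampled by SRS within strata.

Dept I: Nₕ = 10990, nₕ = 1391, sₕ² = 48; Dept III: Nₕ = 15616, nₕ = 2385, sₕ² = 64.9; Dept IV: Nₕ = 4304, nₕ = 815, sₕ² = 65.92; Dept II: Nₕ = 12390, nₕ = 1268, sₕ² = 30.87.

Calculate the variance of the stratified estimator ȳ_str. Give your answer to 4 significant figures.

Var(ȳ_str) = Σₕ Wₕ²(1 − fₕ)sₕ²/nₕ with Wₕ = Nₕ/N, N = 43300.
Dept I: Wₕ = 0.25381062; term = 0.25381062²·(1 − 0.12656961)·48/1391 = 0.00194161.
Dept III: Wₕ = 0.36064665; term = 0.36064665²·(1 − 0.15272797)·64.9/2385 = 0.0029987688.
Dept IV: Wₕ = 0.09939954; term = 0.09939954²·(1 − 0.18935874)·65.92/815 = 6.4782399 × 10^-4.
Dept II: Wₕ = 0.28614319; term = 0.28614319²·(1 − 0.10234060)·30.87/1268 = 0.001789352.
Sum = 0.0073775548.

0.007378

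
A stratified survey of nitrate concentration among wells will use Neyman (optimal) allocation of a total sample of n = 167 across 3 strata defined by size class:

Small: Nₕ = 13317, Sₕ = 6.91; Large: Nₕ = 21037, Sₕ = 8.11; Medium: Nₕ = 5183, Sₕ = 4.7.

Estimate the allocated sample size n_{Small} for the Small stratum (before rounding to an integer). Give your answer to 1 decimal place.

53.5

Neyman allocation: nₕ = n·NₕSₕ / Σⱼ NⱼSⱼ.
Σ NⱼSⱼ = 13317·6.91 + 21037·8.11 + 5183·4.7 = 286990.64.
n_{Small} = 167·13317·6.91 / 286990.64 = 53.5.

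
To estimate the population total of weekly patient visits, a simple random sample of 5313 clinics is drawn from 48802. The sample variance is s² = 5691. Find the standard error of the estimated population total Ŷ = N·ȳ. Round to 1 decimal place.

47679.6

Var(Ŷ) = N²·Var(ȳ) = N²·(1 − n/N)·s²/n.
f = 5313/48802 = 0.10886849; Var(ȳ) = 0.89113151·5691/5313 = 0.95453217.
Var(Ŷ) = 48802² · 0.95453217 = 2.2733474 × 10^9.
SE(Ŷ) = √(2.2733474 × 10^9) = 47679.6.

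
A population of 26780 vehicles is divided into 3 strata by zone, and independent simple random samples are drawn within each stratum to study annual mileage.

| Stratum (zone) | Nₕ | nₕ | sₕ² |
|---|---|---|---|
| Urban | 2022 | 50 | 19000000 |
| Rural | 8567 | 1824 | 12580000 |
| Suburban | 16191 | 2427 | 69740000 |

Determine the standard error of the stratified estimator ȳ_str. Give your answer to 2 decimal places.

107.69

Var(ȳ_str) = Σₕ Wₕ²(1 − fₕ)sₕ²/nₕ with Wₕ = Nₕ/N, N = 26780.
Urban: Wₕ = 0.07550411; term = 0.07550411²·(1 − 0.02472799)·19000000/50 = 2112.7617.
Rural: Wₕ = 0.31990291; term = 0.31990291²·(1 − 0.21291000)·12580000/1824 = 555.5416.
Suburban: Wₕ = 0.60459298; term = 0.60459298²·(1 − 0.14989809)·69740000/2427 = 8929.1344.
Sum = 11597.438.
SE = √(11597.438) = 107.69.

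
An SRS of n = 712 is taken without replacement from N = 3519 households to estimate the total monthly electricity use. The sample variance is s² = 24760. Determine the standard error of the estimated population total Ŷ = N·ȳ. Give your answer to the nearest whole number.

Var(Ŷ) = N²·Var(ȳ) = N²·(1 − n/N)·s²/n.
f = 712/3519 = 0.20233021; Var(ȳ) = 0.79766979·24760/712 = 27.739191.
Var(Ŷ) = 3519² · 27.739191 = 3.4350442 × 10^8.
SE(Ŷ) = √(3.4350442 × 10^8) = 18534.

18534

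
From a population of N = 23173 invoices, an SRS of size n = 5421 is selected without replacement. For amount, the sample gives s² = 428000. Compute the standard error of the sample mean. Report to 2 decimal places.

7.78

Under SRS without replacement, Var(ȳ) = (1 − f)·s²/n with f = n/N = 5421/23173 = 0.23393605.
Var(ȳ) = (1 − 0.23393605)·428000/5421 = 0.76606395·78.952223 = 60.482452.
SE(ȳ) = √(60.482452) = 7.78.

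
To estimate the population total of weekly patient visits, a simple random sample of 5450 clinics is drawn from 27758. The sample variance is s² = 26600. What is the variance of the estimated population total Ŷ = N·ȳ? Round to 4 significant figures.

Var(Ŷ) = N²·Var(ȳ) = N²·(1 − n/N)·s²/n.
f = 5450/27758 = 0.19633979; Var(ȳ) = 0.80366021·26600/5450 = 3.9224516.
Var(Ŷ) = 27758² · 3.9224516 = 3.0222747 × 10^9.

3.022 × 10^9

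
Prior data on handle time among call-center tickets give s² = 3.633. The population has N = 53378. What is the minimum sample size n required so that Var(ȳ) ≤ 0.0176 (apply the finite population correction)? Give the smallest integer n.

206

Without fpc, n₀ = s²/D = 3.633/0.0176 = 206.4205.
With fpc, (1 − n/N)·s²/n ≤ D requires n ≥ n₀/(1 + n₀/N) = 206.4205/(1 + 206.4205/53378) = 205.6253.
Rounding up, n = 206.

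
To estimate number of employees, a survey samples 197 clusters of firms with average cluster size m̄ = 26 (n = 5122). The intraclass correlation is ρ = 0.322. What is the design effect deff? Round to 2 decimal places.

9.05

deff = 1 + (26 − 1)·0.322 = 1 + 8.05 = 9.05.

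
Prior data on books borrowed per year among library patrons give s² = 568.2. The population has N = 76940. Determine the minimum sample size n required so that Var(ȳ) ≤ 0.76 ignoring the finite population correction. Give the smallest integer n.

Without fpc, n₀ = s²/D = 568.2/0.76 = 747.6316.
Rounding up, n = 748.

748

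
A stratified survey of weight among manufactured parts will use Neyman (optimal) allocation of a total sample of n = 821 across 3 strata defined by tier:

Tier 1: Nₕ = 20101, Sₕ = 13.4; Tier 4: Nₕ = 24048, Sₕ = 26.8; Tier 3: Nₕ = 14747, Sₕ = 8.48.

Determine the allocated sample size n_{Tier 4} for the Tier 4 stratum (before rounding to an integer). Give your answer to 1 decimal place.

509.3

Neyman allocation: nₕ = n·NₕSₕ / Σⱼ NⱼSⱼ.
Σ NⱼSⱼ = 20101·13.4 + 24048·26.8 + 14747·8.48 = 1.0388944 × 10^6.
n_{Tier 4} = 821·24048·26.8 / (1.0388944 × 10^6) = 509.3.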